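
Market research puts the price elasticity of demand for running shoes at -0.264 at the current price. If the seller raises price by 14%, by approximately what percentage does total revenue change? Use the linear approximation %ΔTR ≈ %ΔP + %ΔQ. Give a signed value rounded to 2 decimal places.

%ΔQ ≈ Ed × %ΔP = (-0.264) × (+14%) = -3.6960%
%ΔTR ≈ %ΔP + %ΔQ = (+14%) + (-3.6960%) = +10.3040%

+10.30%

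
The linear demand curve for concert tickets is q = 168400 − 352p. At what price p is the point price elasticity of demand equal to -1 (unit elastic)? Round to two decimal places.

239.20

Ed = −352p/(168400 − 352p). Set this equal to -1:
352p = 1·(168400 − 352p) ⇒ 352p(1 + 1) = 1·168400
p = 1·168400 / (352·2) = 239.2045…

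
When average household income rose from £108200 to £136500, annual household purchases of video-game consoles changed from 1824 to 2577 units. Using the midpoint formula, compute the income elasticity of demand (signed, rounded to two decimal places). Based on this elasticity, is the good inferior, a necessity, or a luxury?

1.48; luxury

%ΔQ = (2577 − 1824)/[( 1824 + 2577)/2] = 753/2200.5 = 0.342194…
%ΔIncome = (136500 − 108200)/[( 108200 + 136500)/2] = 28300/122350 = 0.231303…
E_income = (753/2200.5) / (28300/122350) = 1.4794…
E_income > 1 ⇒ normal good, luxury.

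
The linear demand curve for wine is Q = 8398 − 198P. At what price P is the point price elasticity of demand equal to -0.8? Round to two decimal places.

18.85

Ed = −198P/(8398 − 198P). Set this equal to -0.8:
198P = 0.8·(8398 − 198P) ⇒ 198P(1 + 0.8) = 0.8·8398
P = 0.8·8398 / (198·1.8) = 18.8507…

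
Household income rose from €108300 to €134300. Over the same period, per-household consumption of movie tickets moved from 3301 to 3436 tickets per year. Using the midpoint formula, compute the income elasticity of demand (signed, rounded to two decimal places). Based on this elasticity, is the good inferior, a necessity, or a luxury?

0.19; necessity

%ΔQ = (3436 − 3301)/[( 3301 + 3436)/2] = 135/3368.5 = 0.040077…
%ΔIncome = (134300 − 108300)/[( 108300 + 134300)/2] = 26000/121300 = 0.214344…
E_income = (135/3368.5) / (26000/121300) = 0.1869…
0 < E_income < 1 ⇒ normal good, necessity.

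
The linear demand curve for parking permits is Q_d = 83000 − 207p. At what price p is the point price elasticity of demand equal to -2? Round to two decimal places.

Ed = −207p/(83000 − 207p). Set this equal to -2:
207p = 2·(83000 − 207p) ⇒ 207p(1 + 2) = 2·83000
p = 2·83000 / (207·3) = 267.3107…

267.31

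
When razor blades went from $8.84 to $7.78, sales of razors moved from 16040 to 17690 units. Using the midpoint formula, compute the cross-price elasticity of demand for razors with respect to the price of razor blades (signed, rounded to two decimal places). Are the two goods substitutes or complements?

%ΔQ_{razors} = (17690 − 16040)/avg = 1650/16865 = 0.097835…
%ΔP_{razor blades} = (7.78 − 8.84)/avg = -1.06/8.31 = -0.127557…
E_cross = (1650/16865) / (-1.06/8.31) = -0.7669…
E_cross < 0 ⇒ the goods are complements.

-0.77; complements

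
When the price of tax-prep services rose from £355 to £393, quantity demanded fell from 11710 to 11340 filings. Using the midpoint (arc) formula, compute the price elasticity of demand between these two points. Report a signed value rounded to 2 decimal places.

%ΔQ = (11340 − 11710) / [(11710 + 11340)/2] = -370/11525 = -0.032104…
%ΔP = (393 − 355) / [(355 + 393)/2] = 38/374 = 0.101604…
Arc Ed = %ΔQ / %ΔP = (-370/11525) / (38/374) = -0.3159…

-0.32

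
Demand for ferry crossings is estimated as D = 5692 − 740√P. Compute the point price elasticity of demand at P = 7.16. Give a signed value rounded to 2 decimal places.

-0.27

dD/dP = −740/(2√P) = -138.275. At P = 7.16, D = 3711.89.
Ed = (dD/dP)·(P/D) = (-138.275) × (7.16/3711.89) = -0.2667…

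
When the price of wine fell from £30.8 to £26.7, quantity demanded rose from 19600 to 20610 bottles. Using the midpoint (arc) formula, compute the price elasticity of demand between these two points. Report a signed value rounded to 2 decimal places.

%ΔQ = (20610 − 19600) / [(19600 + 20610)/2] = 1010/20105 = 0.050236…
%ΔP = (26.7 − 30.8) / [(30.8 + 26.7)/2] = -4.1/28.75 = -0.142608…
Arc Ed = %ΔQ / %ΔP = (1010/20105) / (-4.1/28.75) = -0.3522…

-0.35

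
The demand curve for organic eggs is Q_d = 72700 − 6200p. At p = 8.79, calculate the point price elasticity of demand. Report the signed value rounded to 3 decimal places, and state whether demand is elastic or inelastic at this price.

dQ_d/dp = −6200. At p = 8.79, Q_d = 72700 − 6200(8.79) = 18202.
Ed = (dQ_d/dp)·(p/Q_d) = −6200 × (8.79/18202) = -2.99406…
|Ed| = 2.994 > 1, so demand is elastic.

-2.994; elastic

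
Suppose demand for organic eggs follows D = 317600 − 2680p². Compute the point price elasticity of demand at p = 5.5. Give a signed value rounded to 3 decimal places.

dD/dp = −2·2680·p = -29480. At p = 5.5, D = 236530.
Ed = (dD/dp)·(p/D) = (-29480) × (5.5/236530) = -0.68549…

-0.685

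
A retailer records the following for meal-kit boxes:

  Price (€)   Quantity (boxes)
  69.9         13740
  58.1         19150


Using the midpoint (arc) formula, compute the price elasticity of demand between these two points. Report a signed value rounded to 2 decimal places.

%ΔQ = (19150 − 13740) / [(13740 + 19150)/2] = 5410/16445 = 0.328975…
%ΔP = (58.1 − 69.9) / [(69.9 + 58.1)/2] = -11.8/64 = -0.184375
Arc Ed = %ΔQ / %ΔP = (5410/16445) / (-11.8/64) = -1.7842…

-1.78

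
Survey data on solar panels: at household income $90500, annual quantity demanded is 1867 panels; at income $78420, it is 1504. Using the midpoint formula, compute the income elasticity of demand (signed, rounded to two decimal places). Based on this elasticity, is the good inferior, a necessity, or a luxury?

1.51; luxury

%ΔQ = (1504 − 1867)/[( 1867 + 1504)/2] = -363/1685.5 = -0.215366…
%ΔIncome = (78420 − 90500)/[( 90500 + 78420)/2] = -12080/84460 = -0.143026…
E_income = (-363/1685.5) / (-12080/84460) = 1.5057…
E_income > 1 ⇒ normal good, luxury.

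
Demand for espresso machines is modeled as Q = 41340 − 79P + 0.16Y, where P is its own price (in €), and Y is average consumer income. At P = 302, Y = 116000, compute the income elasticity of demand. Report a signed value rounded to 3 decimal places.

At the given values, Q = 41340 − 79(302) + 0.16(116000) = 36042.
∂Q/∂Y = 0.16.
E = (0.16) × (116000/36042) = 0.51495…

0.515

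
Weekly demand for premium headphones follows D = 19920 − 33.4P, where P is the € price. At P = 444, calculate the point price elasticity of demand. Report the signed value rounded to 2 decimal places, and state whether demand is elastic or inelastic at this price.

-2.91; elastic

dD/dP = −33.4. At P = 444, D = 19920 − 33.4(444) = 5090.4.
Ed = (dD/dP)·(P/D) = −33.4 × (444/5090.4) = -2.9132…
|Ed| = 2.91 > 1, so demand is elastic.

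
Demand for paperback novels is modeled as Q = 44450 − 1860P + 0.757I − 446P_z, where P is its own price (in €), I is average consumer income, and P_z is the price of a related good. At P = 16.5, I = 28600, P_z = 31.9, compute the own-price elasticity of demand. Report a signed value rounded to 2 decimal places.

-1.45

At the given values, Q = 44450 − 1860(16.5) + 0.757(28600) − 446(31.9) = 21182.8.
∂Q/∂P = −1860.
E = (-1860) × (16.5/21182.8) = -1.4488…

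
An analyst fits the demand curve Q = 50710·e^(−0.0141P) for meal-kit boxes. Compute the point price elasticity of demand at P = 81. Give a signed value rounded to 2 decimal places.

-1.14

dQ/dP = −0.0141·Q = -228.194. At P = 81, Q = 16184.
Ed = (dQ/dP)·(P/Q) = (-228.194) × (81/16184) = -1.1421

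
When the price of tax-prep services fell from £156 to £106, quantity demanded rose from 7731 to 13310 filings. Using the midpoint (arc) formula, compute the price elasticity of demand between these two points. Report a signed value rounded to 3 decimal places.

-1.389

%ΔQ = (13310 − 7731) / [(7731 + 13310)/2] = 5579/10520.5 = 0.530297…
%ΔP = (106 − 156) / [(156 + 106)/2] = -50/131 = -0.381679…
Arc Ed = %ΔQ / %ΔP = (5579/10520.5) / (-50/131) = -1.38938…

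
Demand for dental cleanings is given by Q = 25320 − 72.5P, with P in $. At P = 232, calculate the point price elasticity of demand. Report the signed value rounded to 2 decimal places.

-1.98

dQ/dP = −72.5. At P = 232, Q = 25320 − 72.5(232) = 8500.
Ed = (dQ/dP)·(P/Q) = −72.5 × (232/8500) = -1.9788…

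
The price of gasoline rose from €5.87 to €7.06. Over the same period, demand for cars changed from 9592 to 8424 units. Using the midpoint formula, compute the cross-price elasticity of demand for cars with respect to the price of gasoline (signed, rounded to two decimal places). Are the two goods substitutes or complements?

%ΔQ_{cars} = (8424 − 9592)/avg = -1168/9008 = -0.129662…
%ΔP_{gasoline} = (7.06 − 5.87)/avg = 1.19/6.465 = 0.184068…
E_cross = (-1168/9008) / (1.19/6.465) = -0.7044…
E_cross < 0 ⇒ the goods are complements.

-0.70; complements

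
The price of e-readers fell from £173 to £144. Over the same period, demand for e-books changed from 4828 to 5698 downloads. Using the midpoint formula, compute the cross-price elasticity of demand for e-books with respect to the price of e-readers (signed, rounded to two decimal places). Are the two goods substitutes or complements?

%ΔQ_{e-books} = (5698 − 4828)/avg = 870/5263 = 0.165304…
%ΔP_{e-readers} = (144 − 173)/avg = -29/158.5 = -0.182965…
E_cross = (870/5263) / (-29/158.5) = -0.9034…
E_cross < 0 ⇒ the goods are complements.

-0.90; complements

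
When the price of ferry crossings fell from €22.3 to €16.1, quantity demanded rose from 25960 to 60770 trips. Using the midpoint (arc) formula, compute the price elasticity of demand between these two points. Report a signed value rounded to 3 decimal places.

%ΔQ = (60770 − 25960) / [(25960 + 60770)/2] = 34810/43365 = 0.802721…
%ΔP = (16.1 − 22.3) / [(22.3 + 16.1)/2] = -6.2/19.2 = -0.322916…
Arc Ed = %ΔQ / %ΔP = (34810/43365) / (-6.2/19.2) = -2.48584…

-2.486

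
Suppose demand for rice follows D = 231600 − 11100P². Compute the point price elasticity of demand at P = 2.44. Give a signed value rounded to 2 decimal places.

-0.80

dD/dP = −2·11100·P = -54168. At P = 2.44, D = 165515.04.
Ed = (dD/dP)·(P/D) = (-54168) × (2.44/165515.04) = -0.7985…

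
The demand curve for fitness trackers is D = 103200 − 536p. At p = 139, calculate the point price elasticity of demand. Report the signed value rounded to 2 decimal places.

-2.60

dD/dp = −536. At p = 139, D = 103200 − 536(139) = 28696.
Ed = (dD/dp)·(p/D) = −536 × (139/28696) = -2.5963…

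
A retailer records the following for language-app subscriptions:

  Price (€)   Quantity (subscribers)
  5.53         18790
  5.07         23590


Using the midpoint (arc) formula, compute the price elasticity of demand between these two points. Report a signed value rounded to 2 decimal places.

%ΔQ = (23590 − 18790) / [(18790 + 23590)/2] = 4800/21190 = 0.226521…
%ΔP = (5.07 − 5.53) / [(5.53 + 5.07)/2] = -0.46/5.3 = -0.086792…
Arc Ed = %ΔQ / %ΔP = (4800/21190) / (-0.46/5.3) = -2.6099…

-2.61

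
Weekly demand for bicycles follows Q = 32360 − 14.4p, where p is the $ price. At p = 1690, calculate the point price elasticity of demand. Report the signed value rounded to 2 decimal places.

-3.03

dQ/dp = −14.4. At p = 1690, Q = 32360 − 14.4(1690) = 8024.
Ed = (dQ/dp)·(p/Q) = −14.4 × (1690/8024) = -3.0329…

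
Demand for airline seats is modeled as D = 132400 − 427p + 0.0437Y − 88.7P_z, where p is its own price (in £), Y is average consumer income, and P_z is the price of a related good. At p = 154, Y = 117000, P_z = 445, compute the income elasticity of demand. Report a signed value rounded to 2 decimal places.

At the given values, D = 132400 − 427(154) + 0.0437(117000) − 88.7(445) = 32283.4.
∂D/∂Y = 0.0437.
E = (0.0437) × (117000/32283.4) = 0.1583…

0.16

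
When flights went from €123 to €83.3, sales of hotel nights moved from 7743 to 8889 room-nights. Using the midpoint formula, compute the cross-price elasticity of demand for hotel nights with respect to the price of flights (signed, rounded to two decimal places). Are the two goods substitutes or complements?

%ΔQ_{hotel nights} = (8889 − 7743)/avg = 1146/8316 = 0.137806…
%ΔP_{flights} = (83.3 − 123)/avg = -39.7/103.15 = -0.384876…
E_cross = (1146/8316) / (-39.7/103.15) = -0.3580…
E_cross < 0 ⇒ the goods are complements.

-0.36; complements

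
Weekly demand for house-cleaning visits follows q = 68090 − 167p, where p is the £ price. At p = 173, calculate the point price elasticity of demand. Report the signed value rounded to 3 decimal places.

-0.737

dq/dp = −167. At p = 173, q = 68090 − 167(173) = 39199.
Ed = (dq/dp)·(p/q) = −167 × (173/39199) = -0.73703…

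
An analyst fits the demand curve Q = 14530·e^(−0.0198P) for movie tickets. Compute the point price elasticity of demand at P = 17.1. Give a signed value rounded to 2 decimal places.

-0.34

dQ/dP = −0.0198·Q = -205.063. At P = 17.1, Q = 10356.7.
Ed = (dQ/dP)·(P/Q) = (-205.063) × (17.1/10356.7) = -0.3385…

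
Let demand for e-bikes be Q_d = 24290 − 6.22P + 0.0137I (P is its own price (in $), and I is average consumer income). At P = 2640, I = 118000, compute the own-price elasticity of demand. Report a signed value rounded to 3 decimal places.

-1.731

At the given values, Q_d = 24290 − 6.22(2640) + 0.0137(118000) = 9485.8.
∂Q_d/∂P = −6.22.
E = (-6.22) × (2640/9485.8) = -1.73109…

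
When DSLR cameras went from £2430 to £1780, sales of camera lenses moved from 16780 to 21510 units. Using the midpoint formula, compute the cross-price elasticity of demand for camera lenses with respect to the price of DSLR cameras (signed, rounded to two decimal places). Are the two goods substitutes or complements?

%ΔQ_{camera lenses} = (21510 − 16780)/avg = 4730/19145 = 0.247061…
%ΔP_{DSLR cameras} = (1780 − 2430)/avg = -650/2105 = -0.308788…
E_cross = (4730/19145) / (-650/2105) = -0.8001…
E_cross < 0 ⇒ the goods are complements.

-0.80; complements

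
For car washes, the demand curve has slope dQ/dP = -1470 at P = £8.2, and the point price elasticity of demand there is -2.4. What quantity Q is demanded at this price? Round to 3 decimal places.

5022.500

Ed = (dQ/dP)·(P/Q) ⇒ Q = (dQ/dP)·P/Ed = (-1470)·8.2/(-2.4) = 5022.5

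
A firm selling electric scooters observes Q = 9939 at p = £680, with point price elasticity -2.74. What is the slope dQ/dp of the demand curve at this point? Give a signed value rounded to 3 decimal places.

Ed = (dQ/dp)·(p/Q) ⇒ dQ/dp = Ed·Q/p = (-2.74)·9939/680 = -40.04832…

-40.048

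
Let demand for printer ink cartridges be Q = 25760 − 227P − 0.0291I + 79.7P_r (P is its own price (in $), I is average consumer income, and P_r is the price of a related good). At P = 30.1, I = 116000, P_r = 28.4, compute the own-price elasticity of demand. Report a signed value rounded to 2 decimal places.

-0.38

At the given values, Q = 25760 − 227(30.1) − 0.0291(116000) + 79.7(28.4) = 17815.18.
∂Q/∂P = −227.
E = (-227) × (30.1/17815.18) = -0.3835…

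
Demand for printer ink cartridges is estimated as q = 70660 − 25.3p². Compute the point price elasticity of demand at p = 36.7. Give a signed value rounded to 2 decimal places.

dq/dp = −2·25.3·p = -1857.02. At p = 36.7, q = 36583.683.
Ed = (dq/dp)·(p/q) = (-1857.02) × (36.7/36583.683) = -1.8629…

-1.86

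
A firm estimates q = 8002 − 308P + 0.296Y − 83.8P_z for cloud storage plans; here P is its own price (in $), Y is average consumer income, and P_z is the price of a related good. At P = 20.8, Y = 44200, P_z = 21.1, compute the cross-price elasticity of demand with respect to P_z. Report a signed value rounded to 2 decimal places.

-0.14

At the given values, q = 8002 − 308(20.8) + 0.296(44200) − 83.8(21.1) = 12910.62.
∂q/∂P_z = -83.8.
E = (-83.8) × (21.1/12910.62) = -0.1369…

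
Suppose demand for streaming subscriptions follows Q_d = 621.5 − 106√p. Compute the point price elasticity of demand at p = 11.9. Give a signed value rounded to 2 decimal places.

-0.71

dQ_d/dp = −106/(2√p) = -15.3639. At p = 11.9, Q_d = 255.838.
Ed = (dQ_d/dp)·(p/Q_d) = (-15.3639) × (11.9/255.838) = -0.7146…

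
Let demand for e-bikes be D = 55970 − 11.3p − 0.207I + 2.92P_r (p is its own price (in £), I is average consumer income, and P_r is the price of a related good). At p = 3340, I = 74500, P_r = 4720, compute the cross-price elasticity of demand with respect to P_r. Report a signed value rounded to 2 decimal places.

At the given values, D = 55970 − 11.3(3340) − 0.207(74500) + 2.92(4720) = 16588.9.
∂D/∂P_r = 2.92.
E = (2.92) × (4720/16588.9) = 0.8308…

0.83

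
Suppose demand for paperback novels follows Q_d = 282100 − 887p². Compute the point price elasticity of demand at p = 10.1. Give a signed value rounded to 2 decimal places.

-0.94

dQ_d/dp = −2·887·p = -17917.4. At p = 10.1, Q_d = 191617.13.
Ed = (dQ_d/dp)·(p/Q_d) = (-17917.4) × (10.1/191617.13) = -0.9444…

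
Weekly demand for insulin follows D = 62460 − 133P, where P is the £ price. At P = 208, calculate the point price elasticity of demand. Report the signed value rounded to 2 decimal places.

-0.80

dD/dP = −133. At P = 208, D = 62460 − 133(208) = 34796.
Ed = (dD/dP)·(P/D) = −133 × (208/34796) = -0.7950…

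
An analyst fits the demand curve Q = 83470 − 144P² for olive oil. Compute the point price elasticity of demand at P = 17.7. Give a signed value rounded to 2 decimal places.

-2.35

dQ/dP = −2·144·P = -5097.6. At P = 17.7, Q = 38356.24.
Ed = (dQ/dP)·(P/Q) = (-5097.6) × (17.7/38356.24) = -2.3523…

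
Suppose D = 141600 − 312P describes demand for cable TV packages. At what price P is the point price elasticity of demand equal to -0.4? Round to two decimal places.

Ed = −312P/(141600 − 312P). Set this equal to -0.4:
312P = 0.4·(141600 − 312P) ⇒ 312P(1 + 0.4) = 0.4·141600
P = 0.4·141600 / (312·1.4) = 129.6703…

129.67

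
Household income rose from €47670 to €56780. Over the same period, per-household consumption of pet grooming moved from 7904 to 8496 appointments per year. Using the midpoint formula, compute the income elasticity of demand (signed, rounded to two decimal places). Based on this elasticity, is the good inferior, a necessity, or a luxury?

0.41; necessity

%ΔQ = (8496 − 7904)/[( 7904 + 8496)/2] = 592/8200 = 0.072195…
%ΔIncome = (56780 − 47670)/[( 47670 + 56780)/2] = 9110/52225 = 0.174437…
E_income = (592/8200) / (9110/52225) = 0.4138…
0 < E_income < 1 ⇒ normal good, necessity.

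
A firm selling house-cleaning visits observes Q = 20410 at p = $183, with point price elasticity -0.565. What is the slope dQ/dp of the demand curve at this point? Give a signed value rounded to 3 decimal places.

Ed = (dQ/dp)·(p/Q) ⇒ dQ/dp = Ed·Q/p = (-0.565)·20410/183 = -63.01448…

-63.014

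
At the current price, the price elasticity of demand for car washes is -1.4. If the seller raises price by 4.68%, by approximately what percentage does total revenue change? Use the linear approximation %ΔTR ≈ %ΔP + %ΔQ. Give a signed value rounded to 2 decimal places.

-1.87%

%ΔQ ≈ Ed × %ΔP = (-1.4) × (+4.68%) = -6.5520%
%ΔTR ≈ %ΔP + %ΔQ = (+4.68%) + (-6.5520%) = -1.8720%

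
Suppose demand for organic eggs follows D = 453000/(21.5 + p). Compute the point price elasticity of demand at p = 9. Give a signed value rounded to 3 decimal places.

dD/dp = −453000/(21.5 + p)² = -486.966. At p = 9, D = 14852.5.
Ed = (dD/dp)·(p/D) = (-486.966) × (9/14852.5) = -0.29508…

-0.295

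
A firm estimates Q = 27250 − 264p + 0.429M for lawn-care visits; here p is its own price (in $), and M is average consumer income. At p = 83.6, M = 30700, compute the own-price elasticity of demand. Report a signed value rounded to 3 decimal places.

At the given values, Q = 27250 − 264(83.6) + 0.429(30700) = 18349.9.
∂Q/∂p = −264.
E = (-264) × (83.6/18349.9) = -1.20275…

-1.203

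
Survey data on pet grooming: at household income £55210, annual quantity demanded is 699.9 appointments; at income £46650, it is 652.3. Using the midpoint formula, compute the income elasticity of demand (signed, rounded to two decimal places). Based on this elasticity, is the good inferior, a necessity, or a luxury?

%ΔQ = (652.3 − 699.9)/[( 699.9 + 652.3)/2] = -47.6/676.1 = -0.070403…
%ΔIncome = (46650 − 55210)/[( 55210 + 46650)/2] = -8560/50930 = -0.168073…
E_income = (-47.6/676.1) / (-8560/50930) = 0.4188…
0 < E_income < 1 ⇒ normal good, necessity.

0.42; necessity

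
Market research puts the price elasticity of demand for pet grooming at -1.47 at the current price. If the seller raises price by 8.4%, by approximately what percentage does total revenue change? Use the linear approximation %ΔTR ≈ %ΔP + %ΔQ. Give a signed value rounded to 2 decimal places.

%ΔQ ≈ Ed × %ΔP = (-1.47) × (+8.4%) = -12.3480%
%ΔTR ≈ %ΔP + %ΔQ = (+8.4%) + (-12.3480%) = -3.9480%

-3.95%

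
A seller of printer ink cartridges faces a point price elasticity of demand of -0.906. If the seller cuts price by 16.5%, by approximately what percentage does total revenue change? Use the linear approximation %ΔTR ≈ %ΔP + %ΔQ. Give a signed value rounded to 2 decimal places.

%ΔQ ≈ Ed × %ΔP = (-0.906) × (-16.5%) = +14.9490%
%ΔTR ≈ %ΔP + %ΔQ = (-16.5%) + (+14.9490%) = -1.5510%

-1.55%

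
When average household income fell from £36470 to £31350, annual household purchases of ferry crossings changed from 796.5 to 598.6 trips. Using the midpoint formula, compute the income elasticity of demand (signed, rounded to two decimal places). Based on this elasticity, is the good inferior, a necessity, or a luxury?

1.88; luxury

%ΔQ = (598.6 − 796.5)/[( 796.5 + 598.6)/2] = -197.9/697.55 = -0.283707…
%ΔIncome = (31350 − 36470)/[( 36470 + 31350)/2] = -5120/33910 = -0.150987…
E_income = (-197.9/697.55) / (-5120/33910) = 1.8790…
E_income > 1 ⇒ normal good, luxury.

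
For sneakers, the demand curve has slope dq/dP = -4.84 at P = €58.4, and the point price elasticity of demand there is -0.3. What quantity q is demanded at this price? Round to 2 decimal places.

942.19

Ed = (dq/dP)·(P/q) ⇒ q = (dq/dP)·P/Ed = (-4.84)·58.4/(-0.3) = 942.1866…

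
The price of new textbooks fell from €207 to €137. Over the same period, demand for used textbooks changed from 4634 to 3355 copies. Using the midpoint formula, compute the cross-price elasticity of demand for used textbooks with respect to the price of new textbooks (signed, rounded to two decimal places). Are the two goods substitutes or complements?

%ΔQ_{used textbooks} = (3355 − 4634)/avg = -1279/3994.5 = -0.320190…
%ΔP_{new textbooks} = (137 − 207)/avg = -70/172 = -0.406976…
E_cross = (-1279/3994.5) / (-70/172) = 0.7867…
E_cross > 0 ⇒ the goods are substitutes.

0.79; substitutes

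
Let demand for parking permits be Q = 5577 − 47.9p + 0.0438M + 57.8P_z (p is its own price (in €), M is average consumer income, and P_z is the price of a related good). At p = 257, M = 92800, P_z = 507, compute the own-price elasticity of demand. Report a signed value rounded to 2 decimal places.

-0.46

At the given values, Q = 5577 − 47.9(257) + 0.0438(92800) + 57.8(507) = 26635.94.
∂Q/∂p = −47.9.
E = (-47.9) × (257/26635.94) = -0.4621…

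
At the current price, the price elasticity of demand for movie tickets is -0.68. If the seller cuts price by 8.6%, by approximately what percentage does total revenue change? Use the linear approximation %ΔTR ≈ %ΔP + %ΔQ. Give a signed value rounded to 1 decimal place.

-2.8%

%ΔQ ≈ Ed × %ΔP = (-0.68) × (-8.6%) = +5.8480%
%ΔTR ≈ %ΔP + %ΔQ = (-8.6%) + (+5.8480%) = -2.7520%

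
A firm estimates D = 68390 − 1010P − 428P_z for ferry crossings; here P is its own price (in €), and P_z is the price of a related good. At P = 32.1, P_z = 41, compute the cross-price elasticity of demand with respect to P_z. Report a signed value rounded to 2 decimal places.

-0.95

At the given values, D = 68390 − 1010(32.1) − 428(41) = 18421.
∂D/∂P_z = -428.
E = (-428) × (41/18421) = -0.9526…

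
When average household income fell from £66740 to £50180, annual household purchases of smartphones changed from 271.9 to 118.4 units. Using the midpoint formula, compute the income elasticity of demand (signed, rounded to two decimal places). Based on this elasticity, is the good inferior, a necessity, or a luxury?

2.78; luxury

%ΔQ = (118.4 − 271.9)/[( 271.9 + 118.4)/2] = -153.5/195.15 = -0.786574…
%ΔIncome = (50180 − 66740)/[( 66740 + 50180)/2] = -16560/58460 = -0.283270…
E_income = (-153.5/195.15) / (-16560/58460) = 2.7767…
E_income > 1 ⇒ normal good, luxury.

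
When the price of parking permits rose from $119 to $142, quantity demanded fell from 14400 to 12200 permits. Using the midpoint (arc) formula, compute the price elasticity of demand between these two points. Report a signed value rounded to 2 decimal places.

-0.94

%ΔQ = (12200 − 14400) / [(14400 + 12200)/2] = -2200/13300 = -0.165413…
%ΔP = (142 − 119) / [(119 + 142)/2] = 23/130.5 = 0.176245…
Arc Ed = %ΔQ / %ΔP = (-2200/13300) / (23/130.5) = -0.9385…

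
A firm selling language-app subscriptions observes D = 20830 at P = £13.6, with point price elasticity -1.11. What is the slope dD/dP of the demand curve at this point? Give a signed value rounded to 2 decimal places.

-1700.10

Ed = (dD/dP)·(P/D) ⇒ dD/dP = Ed·D/P = (-1.11)·20830/13.6 = -1700.0955…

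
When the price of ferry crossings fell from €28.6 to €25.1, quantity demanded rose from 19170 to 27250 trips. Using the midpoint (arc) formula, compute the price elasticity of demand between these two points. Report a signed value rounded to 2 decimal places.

%ΔQ = (27250 − 19170) / [(19170 + 27250)/2] = 8080/23210 = 0.348125…
%ΔP = (25.1 − 28.6) / [(28.6 + 25.1)/2] = -3.5/26.85 = -0.130353…
Arc Ed = %ΔQ / %ΔP = (8080/23210) / (-3.5/26.85) = -2.6706…

-2.67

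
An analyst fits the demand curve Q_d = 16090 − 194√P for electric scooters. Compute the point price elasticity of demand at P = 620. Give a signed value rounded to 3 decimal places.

dQ_d/dP = −194/(2√P) = -3.89561. At P = 620, Q_d = 11259.4.
Ed = (dQ_d/dP)·(P/Q_d) = (-3.89561) × (620/11259.4) = -0.21451…

-0.215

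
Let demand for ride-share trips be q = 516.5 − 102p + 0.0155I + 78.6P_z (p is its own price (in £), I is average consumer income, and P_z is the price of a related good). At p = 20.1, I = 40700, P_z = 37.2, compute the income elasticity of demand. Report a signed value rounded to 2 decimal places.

At the given values, q = 516.5 − 102(20.1) + 0.0155(40700) + 78.6(37.2) = 2021.07.
∂q/∂I = 0.0155.
E = (0.0155) × (40700/2021.07) = 0.3121…

0.31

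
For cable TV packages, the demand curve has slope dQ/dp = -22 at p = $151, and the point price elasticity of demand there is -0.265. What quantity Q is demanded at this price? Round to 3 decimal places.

12535.849

Ed = (dQ/dp)·(p/Q) ⇒ Q = (dQ/dp)·p/Ed = (-22)·151/(-0.265) = 12535.84905…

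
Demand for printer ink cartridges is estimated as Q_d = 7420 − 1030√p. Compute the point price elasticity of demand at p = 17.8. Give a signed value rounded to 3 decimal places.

-0.707

dQ_d/dp = −1030/(2√p) = -122.067. At p = 17.8, Q_d = 3074.43.
Ed = (dQ_d/dp)·(p/Q_d) = (-122.067) × (17.8/3074.43) = -0.70672…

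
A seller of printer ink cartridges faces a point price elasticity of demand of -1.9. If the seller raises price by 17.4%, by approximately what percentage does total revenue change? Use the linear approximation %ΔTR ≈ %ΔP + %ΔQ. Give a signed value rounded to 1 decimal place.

-15.7%

%ΔQ ≈ Ed × %ΔP = (-1.9) × (+17.4%) = -33.0600%
%ΔTR ≈ %ΔP + %ΔQ = (+17.4%) + (-33.0600%) = -15.6600%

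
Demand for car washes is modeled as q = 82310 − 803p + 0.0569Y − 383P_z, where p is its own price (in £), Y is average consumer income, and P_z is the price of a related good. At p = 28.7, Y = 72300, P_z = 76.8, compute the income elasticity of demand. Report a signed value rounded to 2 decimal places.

0.12

At the given values, q = 82310 − 803(28.7) + 0.0569(72300) − 383(76.8) = 33963.37.
∂q/∂Y = 0.0569.
E = (0.0569) × (72300/33963.37) = 0.1211…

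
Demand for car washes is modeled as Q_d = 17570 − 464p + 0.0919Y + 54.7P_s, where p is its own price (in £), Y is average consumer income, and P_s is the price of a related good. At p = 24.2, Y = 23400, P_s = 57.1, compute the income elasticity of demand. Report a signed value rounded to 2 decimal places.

0.19

At the given values, Q_d = 17570 − 464(24.2) + 0.0919(23400) + 54.7(57.1) = 11615.03.
∂Q_d/∂Y = 0.0919.
E = (0.0919) × (23400/11615.03) = 0.1851…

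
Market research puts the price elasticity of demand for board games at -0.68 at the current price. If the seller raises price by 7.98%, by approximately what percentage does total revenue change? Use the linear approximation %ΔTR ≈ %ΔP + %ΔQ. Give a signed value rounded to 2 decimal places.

+2.55%

%ΔQ ≈ Ed × %ΔP = (-0.68) × (+7.98%) = -5.4264%
%ΔTR ≈ %ΔP + %ΔQ = (+7.98%) + (-5.4264%) = +2.5536%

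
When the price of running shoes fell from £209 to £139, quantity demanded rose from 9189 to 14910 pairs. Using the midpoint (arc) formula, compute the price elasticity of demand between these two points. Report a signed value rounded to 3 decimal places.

%ΔQ = (14910 − 9189) / [(9189 + 14910)/2] = 5721/12049.5 = 0.474791…
%ΔP = (139 − 209) / [(209 + 139)/2] = -70/174 = -0.402298…
Arc Ed = %ΔQ / %ΔP = (5721/12049.5) / (-70/174) = -1.18019…

-1.180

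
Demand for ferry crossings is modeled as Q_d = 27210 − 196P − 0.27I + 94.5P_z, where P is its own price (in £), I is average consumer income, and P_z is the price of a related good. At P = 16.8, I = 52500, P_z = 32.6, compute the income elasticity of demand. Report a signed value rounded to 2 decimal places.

-1.11

At the given values, Q_d = 27210 − 196(16.8) − 0.27(52500) + 94.5(32.6) = 12822.9.
∂Q_d/∂I = -0.27.
E = (-0.27) × (52500/12822.9) = -1.1054…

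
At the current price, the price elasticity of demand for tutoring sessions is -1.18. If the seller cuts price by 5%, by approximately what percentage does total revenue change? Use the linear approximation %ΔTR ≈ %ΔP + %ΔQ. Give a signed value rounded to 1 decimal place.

+0.9%

%ΔQ ≈ Ed × %ΔP = (-1.18) × (-5%) = +5.9000%
%ΔTR ≈ %ΔP + %ΔQ = (-5%) + (+5.9000%) = +0.9000%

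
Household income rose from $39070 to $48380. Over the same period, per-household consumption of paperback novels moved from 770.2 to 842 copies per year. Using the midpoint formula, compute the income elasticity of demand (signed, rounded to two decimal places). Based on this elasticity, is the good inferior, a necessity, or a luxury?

0.42; necessity

%ΔQ = (842 − 770.2)/[( 770.2 + 842)/2] = 71.8/806.1 = 0.089070…
%ΔIncome = (48380 − 39070)/[( 39070 + 48380)/2] = 9310/43725 = 0.212921…
E_income = (71.8/806.1) / (9310/43725) = 0.4183…
0 < E_income < 1 ⇒ normal good, necessity.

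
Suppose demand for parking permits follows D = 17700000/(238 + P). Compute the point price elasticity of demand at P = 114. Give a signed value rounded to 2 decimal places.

-0.32

dD/dP = −17700000/(238 + P)² = -142.853. At P = 114, D = 50284.1.
Ed = (dD/dP)·(P/D) = (-142.853) × (114/50284.1) = -0.3238…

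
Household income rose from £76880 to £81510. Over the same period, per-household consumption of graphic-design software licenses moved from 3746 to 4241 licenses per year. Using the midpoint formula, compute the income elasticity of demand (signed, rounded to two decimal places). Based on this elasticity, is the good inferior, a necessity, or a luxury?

2.12; luxury

%ΔQ = (4241 − 3746)/[( 3746 + 4241)/2] = 495/3993.5 = 0.123951…
%ΔIncome = (81510 − 76880)/[( 76880 + 81510)/2] = 4630/79195 = 0.058463…
E_income = (495/3993.5) / (4630/79195) = 2.1201…
E_income > 1 ⇒ normal good, luxury.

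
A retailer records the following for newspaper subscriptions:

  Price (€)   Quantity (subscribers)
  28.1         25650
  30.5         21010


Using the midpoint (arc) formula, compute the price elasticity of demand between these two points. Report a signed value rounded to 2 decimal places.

-2.43

%ΔQ = (21010 − 25650) / [(25650 + 21010)/2] = -4640/23330 = -0.198885…
%ΔP = (30.5 − 28.1) / [(28.1 + 30.5)/2] = 2.4/29.3 = 0.081911…
Arc Ed = %ΔQ / %ΔP = (-4640/23330) / (2.4/29.3) = -2.4280…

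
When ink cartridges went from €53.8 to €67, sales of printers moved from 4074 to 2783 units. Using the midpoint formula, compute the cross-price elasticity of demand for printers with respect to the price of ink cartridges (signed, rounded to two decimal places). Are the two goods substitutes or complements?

%ΔQ_{printers} = (2783 − 4074)/avg = -1291/3428.5 = -0.376549…
%ΔP_{ink cartridges} = (67 − 53.8)/avg = 13.2/60.4 = 0.218543…
E_cross = (-1291/3428.5) / (13.2/60.4) = -1.7229…
E_cross < 0 ⇒ the goods are complements.

-1.72; complements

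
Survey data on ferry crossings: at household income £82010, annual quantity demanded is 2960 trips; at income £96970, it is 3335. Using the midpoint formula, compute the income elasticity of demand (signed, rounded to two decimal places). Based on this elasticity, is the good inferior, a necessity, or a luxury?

%ΔQ = (3335 − 2960)/[( 2960 + 3335)/2] = 375/3147.5 = 0.119142…
%ΔIncome = (96970 − 82010)/[( 82010 + 96970)/2] = 14960/89490 = 0.167169…
E_income = (375/3147.5) / (14960/89490) = 0.7127…
0 < E_income < 1 ⇒ normal good, necessity.

0.71; necessity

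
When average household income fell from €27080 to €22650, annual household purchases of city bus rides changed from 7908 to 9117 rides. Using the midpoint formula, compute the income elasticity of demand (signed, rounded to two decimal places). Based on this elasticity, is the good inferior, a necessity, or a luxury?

%ΔQ = (9117 − 7908)/[( 7908 + 9117)/2] = 1209/8512.5 = 0.142026…
%ΔIncome = (22650 − 27080)/[( 27080 + 22650)/2] = -4430/24865 = -0.178162…
E_income = (1209/8512.5) / (-4430/24865) = -0.7971…
E_income < 0 ⇒ inferior good.

-0.80; inferior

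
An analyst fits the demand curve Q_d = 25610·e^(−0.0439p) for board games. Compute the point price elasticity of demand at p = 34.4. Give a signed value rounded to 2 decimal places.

-1.51

dQ_d/dp = −0.0439·Q_d = -248.325. At p = 34.4, Q_d = 5656.6.
Ed = (dQ_d/dp)·(p/Q_d) = (-248.325) × (34.4/5656.6) = -1.5101…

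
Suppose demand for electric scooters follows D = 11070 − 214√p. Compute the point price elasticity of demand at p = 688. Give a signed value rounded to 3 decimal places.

-0.514

dD/dp = −214/(2√p) = -4.07934. At p = 688, D = 5456.83.
Ed = (dD/dp)·(p/D) = (-4.07934) × (688/5456.83) = -0.51432…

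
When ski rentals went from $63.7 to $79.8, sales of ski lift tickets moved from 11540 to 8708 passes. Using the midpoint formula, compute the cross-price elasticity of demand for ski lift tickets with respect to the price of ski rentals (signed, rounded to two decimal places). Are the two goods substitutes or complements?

%ΔQ_{ski lift tickets} = (8708 − 11540)/avg = -2832/10124 = -0.279731…
%ΔP_{ski rentals} = (79.8 − 63.7)/avg = 16.1/71.75 = 0.224390…
E_cross = (-2832/10124) / (16.1/71.75) = -1.2466…
E_cross < 0 ⇒ the goods are complements.

-1.25; complements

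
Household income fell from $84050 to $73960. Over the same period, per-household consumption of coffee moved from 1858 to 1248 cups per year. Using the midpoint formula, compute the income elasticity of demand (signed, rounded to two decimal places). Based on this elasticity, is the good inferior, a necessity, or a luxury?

3.08; luxury

%ΔQ = (1248 − 1858)/[( 1858 + 1248)/2] = -610/1553 = -0.392788…
%ΔIncome = (73960 − 84050)/[( 84050 + 73960)/2] = -10090/79005 = -0.127713…
E_income = (-610/1553) / (-10090/79005) = 3.0755…
E_income > 1 ⇒ normal good, luxury.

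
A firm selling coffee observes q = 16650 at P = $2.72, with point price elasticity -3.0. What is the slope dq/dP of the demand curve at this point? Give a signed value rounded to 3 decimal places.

-18363.971

Ed = (dq/dP)·(P/q) ⇒ dq/dP = Ed·q/P = (-3.0)·16650/2.72 = -18363.97058…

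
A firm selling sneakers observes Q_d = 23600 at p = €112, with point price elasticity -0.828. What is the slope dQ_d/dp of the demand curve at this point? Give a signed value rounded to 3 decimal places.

Ed = (dQ_d/dp)·(p/Q_d) ⇒ dQ_d/dp = Ed·Q_d/p = (-0.828)·23600/112 = -174.47142…

-174.471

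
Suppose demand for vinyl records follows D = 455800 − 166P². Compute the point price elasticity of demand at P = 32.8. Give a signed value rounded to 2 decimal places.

dD/dP = −2·166·P = -10889.6. At P = 32.8, D = 277210.56.
Ed = (dD/dP)·(P/D) = (-10889.6) × (32.8/277210.56) = -1.2884…

-1.29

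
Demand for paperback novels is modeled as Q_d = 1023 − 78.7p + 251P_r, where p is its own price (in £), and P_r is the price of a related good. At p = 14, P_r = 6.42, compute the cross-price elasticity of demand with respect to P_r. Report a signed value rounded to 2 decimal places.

1.05

At the given values, Q_d = 1023 − 78.7(14) + 251(6.42) = 1532.62.
∂Q_d/∂P_r = 251.
E = (251) × (6.42/1532.62) = 1.0514…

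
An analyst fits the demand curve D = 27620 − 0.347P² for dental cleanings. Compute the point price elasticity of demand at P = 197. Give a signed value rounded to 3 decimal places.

dD/dP = −2·0.347·P = -136.718. At P = 197, D = 14153.277.
Ed = (dD/dP)·(P/D) = (-136.718) × (197/14153.277) = -1.90298…

-1.903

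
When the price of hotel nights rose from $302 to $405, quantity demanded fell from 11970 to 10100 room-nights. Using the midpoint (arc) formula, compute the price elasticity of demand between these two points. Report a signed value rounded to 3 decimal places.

-0.582

%ΔQ = (10100 − 11970) / [(11970 + 10100)/2] = -1870/11035 = -0.169460…
%ΔP = (405 − 302) / [(302 + 405)/2] = 103/353.5 = 0.291371…
Arc Ed = %ΔQ / %ΔP = (-1870/11035) / (103/353.5) = -0.58159…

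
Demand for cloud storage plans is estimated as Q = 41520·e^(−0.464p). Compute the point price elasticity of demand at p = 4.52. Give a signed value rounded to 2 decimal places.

dQ/dp = −0.464·Q = -2365.58. At p = 4.52, Q = 5098.24.
Ed = (dQ/dp)·(p/Q) = (-2365.58) × (4.52/5098.24) = -2.0972…

-2.10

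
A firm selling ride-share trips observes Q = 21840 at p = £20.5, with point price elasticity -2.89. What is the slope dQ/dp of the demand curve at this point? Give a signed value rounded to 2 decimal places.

-3078.91

Ed = (dQ/dp)·(p/Q) ⇒ dQ/dp = Ed·Q/p = (-2.89)·21840/20.5 = -3078.9073…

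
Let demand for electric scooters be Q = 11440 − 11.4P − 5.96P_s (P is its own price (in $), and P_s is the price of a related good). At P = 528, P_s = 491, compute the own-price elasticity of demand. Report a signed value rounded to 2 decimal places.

-2.41

At the given values, Q = 11440 − 11.4(528) − 5.96(491) = 2494.44.
∂Q/∂P = −11.4.
E = (-11.4) × (528/2494.44) = -2.4130…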